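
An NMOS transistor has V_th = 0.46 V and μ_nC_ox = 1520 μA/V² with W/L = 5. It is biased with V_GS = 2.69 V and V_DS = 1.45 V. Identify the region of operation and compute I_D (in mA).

Triode; I_D = 16.6 mA

k_n = μ_nC_ox · (W/L) = 7.6 mA/V².
V_ov = V_GS − V_th = 2.69 − 0.46 = 2.23 V.
Since V_DS = 1.45 V < V_ov = 2.23 V, the device is in the triode region.
I_D = k_n [V_ov · V_DS − ½ V_DS²] = 7.6 × [2.23 × 1.45 − 0.5 × 1.45²] = 16.6 mA.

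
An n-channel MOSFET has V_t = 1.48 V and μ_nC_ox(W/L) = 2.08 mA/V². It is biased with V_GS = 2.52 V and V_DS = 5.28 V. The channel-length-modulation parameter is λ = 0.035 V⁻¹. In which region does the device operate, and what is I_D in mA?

V_ov = V_GS − V_t = 2.52 − 1.48 = 1.04 V.
Since V_DS = 5.28 V ≥ V_ov = 1.04 V, the device is in saturation.
I_D = ½ k_n V_ov² (1 + λ V_DS) = 0.5 × 2.08 × 1.04² × (1 + 0.035 × 5.28) = 1.33 mA.

Saturation; I_D = 1.33 mA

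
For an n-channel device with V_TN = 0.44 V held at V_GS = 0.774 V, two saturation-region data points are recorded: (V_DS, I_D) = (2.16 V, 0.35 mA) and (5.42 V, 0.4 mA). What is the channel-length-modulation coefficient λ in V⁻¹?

With V_GS fixed, I_D ∝ (1 + λ V_DS) in saturation, so I_D2/I_D1 = (1 + λ V_DS2)/(1 + λ V_DS1).
0.4/0.35 = 1.143 = (1 + 5.42 λ)/(1 + 2.16 λ).
Solving: λ (I_D1 V_DS2 − I_D2 V_DS1) = I_D2 − I_D1, so λ = (0.4 − 0.35) / (0.35 × 5.42 − 0.4 × 2.16) = 0.05 / 1.03 = 0.0484 V⁻¹.

λ = 0.0484 V⁻¹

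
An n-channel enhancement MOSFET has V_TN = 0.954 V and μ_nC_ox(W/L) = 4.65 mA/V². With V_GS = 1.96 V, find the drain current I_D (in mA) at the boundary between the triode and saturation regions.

At the boundary V_DS = V_ov = V_GS − V_TN = 1.96 − 0.954 = 1.01 V.
I_D = ½ k_n V_ov² = 0.5 × 4.65 × 1.01² = 2.35 mA.

I_D = 2.35 mA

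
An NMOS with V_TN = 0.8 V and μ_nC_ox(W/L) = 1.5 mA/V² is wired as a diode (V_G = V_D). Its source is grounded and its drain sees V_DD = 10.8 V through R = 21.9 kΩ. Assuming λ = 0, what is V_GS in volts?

With gate tied to drain, V_GS = V_DS ≥ V_GS − V_TN, so the device is in saturation.
KCL at the drain: ½ k_n (V_GS − V_TN)² = (V_DD − V_GS)/R.
Let x = V_GS − 0.8. Then 16.4 x² + x − 10 = 0, giving x = 0.75 V (positive root), so V_GS = 1.55 V.
I_D = (V_DD − V_GS)/R = (10.8 − 1.55) / 21.9 = 0.422 mA.

V_GS = 1.55 V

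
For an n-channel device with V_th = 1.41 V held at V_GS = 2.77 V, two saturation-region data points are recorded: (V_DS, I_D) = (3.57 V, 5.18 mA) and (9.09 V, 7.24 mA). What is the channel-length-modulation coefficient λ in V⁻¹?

λ = 0.0970 V⁻¹

With V_GS fixed, I_D ∝ (1 + λ V_DS) in saturation, so I_D2/I_D1 = (1 + λ V_DS2)/(1 + λ V_DS1).
7.24/5.18 = 1.398 = (1 + 9.09 λ)/(1 + 3.57 λ).
Solving: λ (I_D1 V_DS2 − I_D2 V_DS1) = I_D2 − I_D1, so λ = (7.24 − 5.18) / (5.18 × 9.09 − 7.24 × 3.57) = 2.06 / 21.2 = 0.097 V⁻¹.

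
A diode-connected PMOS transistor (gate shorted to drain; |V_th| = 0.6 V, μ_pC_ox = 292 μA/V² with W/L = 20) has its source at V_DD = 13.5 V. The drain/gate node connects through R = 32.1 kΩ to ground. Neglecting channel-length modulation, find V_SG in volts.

With gate tied to drain, V_SG = V_SD ≥ V_SG − |V_th|, so the device is in saturation.
k_p = μ_pC_ox · (W/L) = 5.84 mA/V².
KCL at the drain: ½ k_p (V_SG − |V_th|)² = (V_DD − V_SG)/R.
Let x = V_SG − 0.6. Then 93.7 x² + x − 12.9 = 0, giving x = 0.366 V (positive root), so V_SG = 0.966 V.
I_D = (V_DD − V_SG)/R = (13.5 − 0.966) / 32.1 = 0.39 mA.

V_SG = 0.966 V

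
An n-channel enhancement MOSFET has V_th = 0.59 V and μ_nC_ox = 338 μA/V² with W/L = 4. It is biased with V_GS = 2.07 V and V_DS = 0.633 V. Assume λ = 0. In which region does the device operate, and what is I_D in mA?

Triode; I_D = 0.996 mA

k_n = μ_nC_ox · (W/L) = 1.352 mA/V².
V_ov = V_GS − V_th = 2.07 − 0.59 = 1.48 V.
Since V_DS = 0.633 V < V_ov = 1.48 V, the device is in the triode region.
I_D = k_n [V_ov · V_DS − ½ V_DS²] = 1.352 × [1.48 × 0.633 − 0.5 × 0.633²] = 0.996 mA.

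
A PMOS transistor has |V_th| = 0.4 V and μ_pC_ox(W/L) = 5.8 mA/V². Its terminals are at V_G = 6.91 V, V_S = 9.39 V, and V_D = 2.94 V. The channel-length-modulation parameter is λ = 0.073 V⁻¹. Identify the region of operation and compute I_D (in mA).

Saturation; I_D = 18.5 mA

V_SG = V_S − V_G = 9.39 − 6.91 = 2.48 V; V_SD = V_S − V_D = 9.39 − 2.94 = 6.45 V.
V_ov = V_SG − |V_th| = 2.48 − 0.4 = 2.08 V.
Since V_SD = 6.45 V ≥ V_ov = 2.08 V, the device is in saturation.
I_D = ½ k_p V_ov² (1 + λ V_SD) = 0.5 × 5.8 × 2.08² × (1 + 0.073 × 6.45) = 18.5 mA.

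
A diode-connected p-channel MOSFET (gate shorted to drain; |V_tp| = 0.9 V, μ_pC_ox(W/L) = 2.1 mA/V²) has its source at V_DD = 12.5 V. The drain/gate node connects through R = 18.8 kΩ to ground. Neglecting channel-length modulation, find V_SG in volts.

With gate tied to drain, V_SG = V_SD ≥ V_SG − |V_tp|, so the device is in saturation.
KCL at the drain: ½ k_p (V_SG − |V_tp|)² = (V_DD − V_SG)/R.
Let x = V_SG − 0.9. Then 19.7 x² + x − 11.6 = 0, giving x = 0.742 V (positive root), so V_SG = 1.64 V.
I_D = (V_DD − V_SG)/R = (12.5 − 1.64) / 18.8 = 0.578 mA.

V_SG = 1.64 V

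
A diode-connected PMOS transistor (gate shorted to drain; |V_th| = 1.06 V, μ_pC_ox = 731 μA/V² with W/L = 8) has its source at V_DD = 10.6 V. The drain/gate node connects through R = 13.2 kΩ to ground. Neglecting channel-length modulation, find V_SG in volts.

With gate tied to drain, V_SG = V_SD ≥ V_SG − |V_th|, so the device is in saturation.
k_p = μ_pC_ox · (W/L) = 5.848 mA/V².
KCL at the drain: ½ k_p (V_SG − |V_th|)² = (V_DD − V_SG)/R.
Let x = V_SG − 1.06. Then 38.6 x² + x − 9.54 = 0, giving x = 0.484 V (positive root), so V_SG = 1.54 V.
I_D = (V_DD − V_SG)/R = (10.6 − 1.54) / 13.2 = 0.686 mA.

V_SG = 1.54 V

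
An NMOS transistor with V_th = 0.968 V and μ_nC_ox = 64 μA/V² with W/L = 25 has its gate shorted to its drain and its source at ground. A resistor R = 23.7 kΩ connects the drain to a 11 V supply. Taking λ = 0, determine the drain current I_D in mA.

I_D = 0.394 mA

With gate tied to drain, V_GS = V_DS ≥ V_GS − V_th, so the device is in saturation.
k_n = μ_nC_ox · (W/L) = 1.6 mA/V².
KCL at the drain: ½ k_n (V_GS − V_th)² = (V_DD − V_GS)/R.
Let x = V_GS − 0.968. Then 19 x² + x − 10.03 = 0, giving x = 0.702 V (positive root), so V_GS = 1.67 V.
I_D = (V_DD − V_GS)/R = (11 − 1.67) / 23.7 = 0.394 mA.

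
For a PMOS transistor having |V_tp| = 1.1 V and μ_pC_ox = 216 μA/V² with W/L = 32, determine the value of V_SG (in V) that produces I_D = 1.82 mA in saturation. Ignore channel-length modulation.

k_p = μ_pC_ox · (W/L) = 6.912 mA/V².
In saturation I_D = ½ k_p (V_SG − |V_tp|)², so V_SG − |V_tp| = √(2 I_D / k_p) = √(2 × 1.82 / 6.912) = 0.726 V.
V_SG = 1.1 + 0.726 = 1.83 V.

V_SG = 1.83 V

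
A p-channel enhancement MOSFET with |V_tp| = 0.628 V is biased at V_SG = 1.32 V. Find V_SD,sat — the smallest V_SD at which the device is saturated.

V_SD,sat = 0.692 V

The boundary between triode and saturation is V_SD = V_SG − |V_tp| = V_ov.
V_ov = 1.32 − 0.628 = 0.692 V.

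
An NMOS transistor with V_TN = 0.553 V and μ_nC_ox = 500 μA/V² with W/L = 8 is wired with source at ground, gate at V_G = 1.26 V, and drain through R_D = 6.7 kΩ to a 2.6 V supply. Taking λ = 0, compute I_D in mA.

I_D = 0.367 mA

V_GS = V_G = 1.26 V, so V_ov = 1.26 − 0.553 = 0.707 V.
k_n = μ_nC_ox · (W/L) = 4 mA/V².
Assume saturation: I_D = ½ k_n V_ov² = 0.5 × 4 × 0.707² = 1 mA, giving V_DS = V_DD − I_D R_D = 2.6 − 1 × 6.7 = -4.1 V.
But -4.1 V < V_ov = 0.707 V, so the device is actually in triode.
In triode I_D = k_n[V_ov V_DS − ½ V_DS²] and I_D = (V_DD − V_DS)/R_D. Equating: 13.4 V_DS² − 19.95 V_DS + 2.6 = 0, giving V_DS = 0.144 V (the root below V_ov).
I_D = (2.6 − 0.144) / 6.7 = 0.367 mA.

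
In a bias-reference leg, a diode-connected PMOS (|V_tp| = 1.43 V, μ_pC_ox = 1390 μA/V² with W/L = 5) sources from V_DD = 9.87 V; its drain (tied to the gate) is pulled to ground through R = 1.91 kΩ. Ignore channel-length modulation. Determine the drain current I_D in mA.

With gate tied to drain, V_SG = V_SD ≥ V_SG − |V_tp|, so the device is in saturation.
k_p = μ_pC_ox · (W/L) = 6.95 mA/V².
KCL at the drain: ½ k_p (V_SG − |V_tp|)² = (V_DD − V_SG)/R.
Let x = V_SG − 1.43. Then 6.64 x² + x − 8.44 = 0, giving x = 1.05 V (positive root), so V_SG = 2.48 V.
I_D = (V_DD − V_SG)/R = (9.87 − 2.48) / 1.91 = 3.87 mA.

I_D = 3.87 mA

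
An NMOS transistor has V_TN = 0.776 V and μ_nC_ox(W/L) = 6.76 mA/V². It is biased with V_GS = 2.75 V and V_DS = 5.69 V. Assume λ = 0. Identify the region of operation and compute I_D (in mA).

Saturation; I_D = 13.2 mA

V_ov = V_GS − V_TN = 2.75 − 0.776 = 1.97 V.
Since V_DS = 5.69 V ≥ V_ov = 1.97 V, the device is in saturation.
I_D = ½ k_n V_ov² = 0.5 × 6.76 × 1.97² = 13.2 mA.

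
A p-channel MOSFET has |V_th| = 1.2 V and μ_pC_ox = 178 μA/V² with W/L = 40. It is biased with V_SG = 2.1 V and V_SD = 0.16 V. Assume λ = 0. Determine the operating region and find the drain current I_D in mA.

k_p = μ_pC_ox · (W/L) = 7.12 mA/V².
V_ov = V_SG − |V_th| = 2.1 − 1.2 = 0.9 V.
Since V_SD = 0.16 V < V_ov = 0.9 V, the device is in the triode region.
I_D = k_p [V_ov · V_SD − ½ V_SD²] = 7.12 × [0.9 × 0.16 − 0.5 × 0.16²] = 0.934 mA.

Triode; I_D = 0.934 mA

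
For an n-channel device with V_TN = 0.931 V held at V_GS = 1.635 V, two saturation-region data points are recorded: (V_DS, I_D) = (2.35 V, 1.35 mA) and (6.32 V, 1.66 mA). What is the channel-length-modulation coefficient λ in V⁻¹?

λ = 0.0669 V⁻¹

With V_GS fixed, I_D ∝ (1 + λ V_DS) in saturation, so I_D2/I_D1 = (1 + λ V_DS2)/(1 + λ V_DS1).
1.66/1.35 = 1.23 = (1 + 6.32 λ)/(1 + 2.35 λ).
Solving: λ (I_D1 V_DS2 − I_D2 V_DS1) = I_D2 − I_D1, so λ = (1.66 − 1.35) / (1.35 × 6.32 − 1.66 × 2.35) = 0.31 / 4.63 = 0.0669 V⁻¹.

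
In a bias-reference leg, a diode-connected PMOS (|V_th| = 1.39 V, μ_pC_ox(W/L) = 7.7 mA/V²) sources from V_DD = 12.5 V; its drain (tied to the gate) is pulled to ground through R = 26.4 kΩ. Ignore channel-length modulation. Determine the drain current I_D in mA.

I_D = 0.408 mA

With gate tied to drain, V_SG = V_SD ≥ V_SG − |V_th|, so the device is in saturation.
KCL at the drain: ½ k_p (V_SG − |V_th|)² = (V_DD − V_SG)/R.
Let x = V_SG − 1.39. Then 102 x² + x − 11.11 = 0, giving x = 0.326 V (positive root), so V_SG = 1.72 V.
I_D = (V_DD − V_SG)/R = (12.5 − 1.72) / 26.4 = 0.408 mA.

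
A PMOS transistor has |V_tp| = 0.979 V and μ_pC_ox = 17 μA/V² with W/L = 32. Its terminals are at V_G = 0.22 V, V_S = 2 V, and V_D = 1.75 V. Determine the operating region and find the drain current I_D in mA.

V_SG = V_S − V_G = 2 − 0.22 = 1.78 V; V_SD = V_S − V_D = 2 − 1.75 = 0.25 V.
k_p = μ_pC_ox · (W/L) = 0.544 mA/V².
V_ov = V_SG − |V_tp| = 1.78 − 0.979 = 0.801 V.
Since V_SD = 0.25 V < V_ov = 0.801 V, the device is in the triode region.
I_D = k_p [V_ov · V_SD − ½ V_SD²] = 0.544 × [0.801 × 0.25 − 0.5 × 0.25²] = 0.0919 mA.

Triode; I_D = 0.0919 mA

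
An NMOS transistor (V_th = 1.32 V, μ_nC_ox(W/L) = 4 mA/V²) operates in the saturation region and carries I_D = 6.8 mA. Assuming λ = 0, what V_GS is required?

In saturation I_D = ½ k_n (V_GS − V_th)², so V_GS − V_th = √(2 I_D / k_n) = √(2 × 6.8 / 4) = 1.84 V.
V_GS = 1.32 + 1.84 = 3.16 V.

V_GS = 3.16 V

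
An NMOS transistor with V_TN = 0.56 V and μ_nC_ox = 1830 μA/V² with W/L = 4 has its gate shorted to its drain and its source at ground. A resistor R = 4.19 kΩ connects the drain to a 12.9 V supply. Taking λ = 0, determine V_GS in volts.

With gate tied to drain, V_GS = V_DS ≥ V_GS − V_TN, so the device is in saturation.
k_n = μ_nC_ox · (W/L) = 7.32 mA/V².
KCL at the drain: ½ k_n (V_GS − V_TN)² = (V_DD − V_GS)/R.
Let x = V_GS − 0.56. Then 15.3 x² + x − 12.34 = 0, giving x = 0.865 V (positive root), so V_GS = 1.43 V.
I_D = (V_DD − V_GS)/R = (12.9 − 1.43) / 4.19 = 2.74 mA.

V_GS = 1.43 V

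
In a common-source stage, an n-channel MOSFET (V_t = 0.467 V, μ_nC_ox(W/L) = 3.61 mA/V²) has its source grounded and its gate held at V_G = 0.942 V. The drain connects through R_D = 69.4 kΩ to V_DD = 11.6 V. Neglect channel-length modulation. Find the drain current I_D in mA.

V_GS = V_G = 0.942 V, so V_ov = 0.942 − 0.467 = 0.475 V.
Assume saturation: I_D = ½ k_n V_ov² = 0.5 × 3.61 × 0.475² = 0.407 mA, giving V_DS = V_DD − I_D R_D = 11.6 − 0.407 × 69.4 = -16.7 V.
But -16.7 V < V_ov = 0.475 V, so the device is actually in triode.
In triode I_D = k_n[V_ov V_DS − ½ V_DS²] and I_D = (V_DD − V_DS)/R_D. Equating: 125 V_DS² − 120 V_DS + 11.6 = 0, giving V_DS = 0.109 V (the root below V_ov).
I_D = (11.6 − 0.109) / 69.4 = 0.166 mA.

I_D = 0.166 mA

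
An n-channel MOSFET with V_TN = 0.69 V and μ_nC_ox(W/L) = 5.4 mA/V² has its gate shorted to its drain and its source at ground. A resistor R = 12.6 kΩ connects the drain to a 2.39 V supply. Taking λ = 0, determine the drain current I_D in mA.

I_D = 0.118 mA

With gate tied to drain, V_GS = V_DS ≥ V_GS − V_TN, so the device is in saturation.
KCL at the drain: ½ k_n (V_GS − V_TN)² = (V_DD − V_GS)/R.
Let x = V_GS − 0.69. Then 34 x² + x − 1.7 = 0, giving x = 0.209 V (positive root), so V_GS = 0.899 V.
I_D = (V_DD − V_GS)/R = (2.39 − 0.899) / 12.6 = 0.118 mA.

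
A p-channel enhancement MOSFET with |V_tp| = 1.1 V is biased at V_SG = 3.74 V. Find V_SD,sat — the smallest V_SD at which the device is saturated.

The boundary between triode and saturation is V_SD = V_SG − |V_tp| = V_ov.
V_ov = 3.74 − 1.1 = 2.64 V.

V_SD,sat = 2.64 V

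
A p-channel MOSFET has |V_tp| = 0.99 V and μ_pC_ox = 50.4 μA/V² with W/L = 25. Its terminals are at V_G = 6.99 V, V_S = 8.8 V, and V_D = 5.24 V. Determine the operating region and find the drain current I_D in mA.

V_SG = V_S − V_G = 8.8 − 6.99 = 1.81 V; V_SD = V_S − V_D = 8.8 − 5.24 = 3.56 V.
k_p = μ_pC_ox · (W/L) = 1.26 mA/V².
V_ov = V_SG − |V_tp| = 1.81 − 0.99 = 0.82 V.
Since V_SD = 3.56 V ≥ V_ov = 0.82 V, the device is in saturation.
I_D = ½ k_p V_ov² = 0.5 × 1.26 × 0.82² = 0.424 mA.

Saturation; I_D = 0.424 mA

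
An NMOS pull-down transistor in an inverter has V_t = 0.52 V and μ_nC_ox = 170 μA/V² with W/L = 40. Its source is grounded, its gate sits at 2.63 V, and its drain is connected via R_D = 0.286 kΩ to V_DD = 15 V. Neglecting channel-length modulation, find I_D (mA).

V_GS = V_G = 2.63 V, so V_ov = 2.63 − 0.52 = 2.11 V.
k_n = μ_nC_ox · (W/L) = 6.8 mA/V².
Assume saturation: I_D = ½ k_n V_ov² = 0.5 × 6.8 × 2.11² = 15.1 mA, giving V_DS = V_DD − I_D R_D = 15 − 15.1 × 0.286 = 10.7 V.
V_DS = 10.7 V ≥ V_ov = 2.11 V, confirming saturation.

I_D = 15.1 mA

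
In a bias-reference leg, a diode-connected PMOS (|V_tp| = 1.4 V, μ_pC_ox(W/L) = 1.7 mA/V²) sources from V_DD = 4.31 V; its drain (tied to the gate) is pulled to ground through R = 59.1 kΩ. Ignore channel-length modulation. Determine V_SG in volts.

With gate tied to drain, V_SG = V_SD ≥ V_SG − |V_tp|, so the device is in saturation.
KCL at the drain: ½ k_p (V_SG − |V_tp|)² = (V_DD − V_SG)/R.
Let x = V_SG − 1.4. Then 50.2 x² + x − 2.91 = 0, giving x = 0.231 V (positive root), so V_SG = 1.63 V.
I_D = (V_DD − V_SG)/R = (4.31 − 1.63) / 59.1 = 0.0453 mA.

V_SG = 1.63 V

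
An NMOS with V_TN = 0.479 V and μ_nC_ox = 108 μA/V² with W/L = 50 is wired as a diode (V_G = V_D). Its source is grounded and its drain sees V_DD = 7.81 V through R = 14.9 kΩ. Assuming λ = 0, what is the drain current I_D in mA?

I_D = 0.464 mA

With gate tied to drain, V_GS = V_DS ≥ V_GS − V_TN, so the device is in saturation.
k_n = μ_nC_ox · (W/L) = 5.4 mA/V².
KCL at the drain: ½ k_n (V_GS − V_TN)² = (V_DD − V_GS)/R.
Let x = V_GS − 0.479. Then 40.2 x² + x − 7.331 = 0, giving x = 0.415 V (positive root), so V_GS = 0.894 V.
I_D = (V_DD − V_GS)/R = (7.81 − 0.894) / 14.9 = 0.464 mA.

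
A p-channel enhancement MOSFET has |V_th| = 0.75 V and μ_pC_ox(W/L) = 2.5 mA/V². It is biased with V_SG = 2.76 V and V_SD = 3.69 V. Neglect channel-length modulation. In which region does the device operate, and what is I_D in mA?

V_ov = V_SG − |V_th| = 2.76 − 0.75 = 2.01 V.
Since V_SD = 3.69 V ≥ V_ov = 2.01 V, the device is in saturation.
I_D = ½ k_p V_ov² = 0.5 × 2.5 × 2.01² = 5.05 mA.

Saturation; I_D = 5.05 mA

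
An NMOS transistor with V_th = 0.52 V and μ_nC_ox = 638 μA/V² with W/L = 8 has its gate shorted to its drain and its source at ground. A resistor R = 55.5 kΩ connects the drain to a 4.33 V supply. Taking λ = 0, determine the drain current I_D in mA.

With gate tied to drain, V_GS = V_DS ≥ V_GS − V_th, so the device is in saturation.
k_n = μ_nC_ox · (W/L) = 5.104 mA/V².
KCL at the drain: ½ k_n (V_GS − V_th)² = (V_DD − V_GS)/R.
Let x = V_GS − 0.52. Then 142 x² + x − 3.81 = 0, giving x = 0.161 V (positive root), so V_GS = 0.681 V.
I_D = (V_DD − V_GS)/R = (4.33 − 0.681) / 55.5 = 0.0658 mA.

I_D = 0.0658 mA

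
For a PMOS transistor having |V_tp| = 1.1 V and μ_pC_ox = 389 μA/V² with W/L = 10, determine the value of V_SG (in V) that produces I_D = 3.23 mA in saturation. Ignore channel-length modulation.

V_SG = 2.39 V

k_p = μ_pC_ox · (W/L) = 3.89 mA/V².
In saturation I_D = ½ k_p (V_SG − |V_tp|)², so V_SG − |V_tp| = √(2 I_D / k_p) = √(2 × 3.23 / 3.89) = 1.29 V.
V_SG = 1.1 + 1.29 = 2.39 V.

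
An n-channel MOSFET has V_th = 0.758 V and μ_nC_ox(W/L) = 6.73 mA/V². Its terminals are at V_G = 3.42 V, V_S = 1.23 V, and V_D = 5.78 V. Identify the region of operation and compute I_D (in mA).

Saturation; I_D = 6.90 mA

V_GS = V_G − V_S = 3.42 − 1.23 = 2.19 V; V_DS = V_D − V_S = 5.78 − 1.23 = 4.55 V.
V_ov = V_GS − V_th = 2.19 − 0.758 = 1.43 V.
Since V_DS = 4.55 V ≥ V_ov = 1.43 V, the device is in saturation.
I_D = ½ k_n V_ov² = 0.5 × 6.73 × 1.43² = 6.9 mA.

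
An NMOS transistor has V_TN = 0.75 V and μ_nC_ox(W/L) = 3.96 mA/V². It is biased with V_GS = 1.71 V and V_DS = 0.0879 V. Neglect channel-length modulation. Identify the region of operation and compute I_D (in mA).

V_ov = V_GS − V_TN = 1.71 − 0.75 = 0.96 V.
Since V_DS = 0.0879 V < V_ov = 0.96 V, the device is in the triode region.
I_D = k_n [V_ov · V_DS − ½ V_DS²] = 3.96 × [0.96 × 0.0879 − 0.5 × 0.0879²] = 0.319 mA.

Triode; I_D = 0.319 mA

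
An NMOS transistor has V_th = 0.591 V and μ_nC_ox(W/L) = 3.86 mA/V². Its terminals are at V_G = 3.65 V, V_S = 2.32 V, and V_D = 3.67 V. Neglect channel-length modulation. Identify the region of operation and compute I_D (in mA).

Saturation; I_D = 1.05 mA

V_GS = V_G − V_S = 3.65 − 2.32 = 1.33 V; V_DS = V_D − V_S = 3.67 − 2.32 = 1.35 V.
V_ov = V_GS − V_th = 1.33 − 0.591 = 0.739 V.
Since V_DS = 1.35 V ≥ V_ov = 0.739 V, the device is in saturation.
I_D = ½ k_n V_ov² = 0.5 × 3.86 × 0.739² = 1.05 mA.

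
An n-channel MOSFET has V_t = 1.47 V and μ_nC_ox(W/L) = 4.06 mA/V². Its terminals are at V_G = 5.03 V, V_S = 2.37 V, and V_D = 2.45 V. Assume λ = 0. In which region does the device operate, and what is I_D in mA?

V_GS = V_G − V_S = 5.03 − 2.37 = 2.66 V; V_DS = V_D − V_S = 2.45 − 2.37 = 0.08 V.
V_ov = V_GS − V_t = 2.66 − 1.47 = 1.19 V.
Since V_DS = 0.08 V < V_ov = 1.19 V, the device is in the triode region.
I_D = k_n [V_ov · V_DS − ½ V_DS²] = 4.06 × [1.19 × 0.08 − 0.5 × 0.08²] = 0.374 mA.

Triode; I_D = 0.374 mA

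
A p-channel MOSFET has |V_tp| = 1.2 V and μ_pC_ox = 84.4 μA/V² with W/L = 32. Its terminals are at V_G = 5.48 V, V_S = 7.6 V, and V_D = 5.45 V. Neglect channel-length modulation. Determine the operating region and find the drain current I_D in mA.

V_SG = V_S − V_G = 7.6 − 5.48 = 2.12 V; V_SD = V_S − V_D = 7.6 − 5.45 = 2.15 V.
k_p = μ_pC_ox · (W/L) = 2.701 mA/V².
V_ov = V_SG − |V_tp| = 2.12 − 1.2 = 0.92 V.
Since V_SD = 2.15 V ≥ V_ov = 0.92 V, the device is in saturation.
I_D = ½ k_p V_ov² = 0.5 × 2.701 × 0.92² = 1.14 mA.

Saturation; I_D = 1.14 mA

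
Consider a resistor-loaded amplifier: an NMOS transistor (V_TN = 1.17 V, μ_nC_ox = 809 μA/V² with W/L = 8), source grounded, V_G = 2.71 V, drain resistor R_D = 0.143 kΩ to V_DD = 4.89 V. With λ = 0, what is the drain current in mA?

I_D = 7.67 mA

V_GS = V_G = 2.71 V, so V_ov = 2.71 − 1.17 = 1.54 V.
k_n = μ_nC_ox · (W/L) = 6.472 mA/V².
Assume saturation: I_D = ½ k_n V_ov² = 0.5 × 6.472 × 1.54² = 7.67 mA, giving V_DS = V_DD − I_D R_D = 4.89 − 7.67 × 0.143 = 3.79 V.
V_DS = 3.79 V ≥ V_ov = 1.54 V, confirming saturation.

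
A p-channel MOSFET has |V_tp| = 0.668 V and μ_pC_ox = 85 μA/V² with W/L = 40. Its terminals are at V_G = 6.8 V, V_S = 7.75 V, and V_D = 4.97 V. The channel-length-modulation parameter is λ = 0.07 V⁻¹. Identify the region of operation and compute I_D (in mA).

Saturation; I_D = 0.161 mA

V_SG = V_S − V_G = 7.75 − 6.8 = 0.95 V; V_SD = V_S − V_D = 7.75 − 4.97 = 2.78 V.
k_p = μ_pC_ox · (W/L) = 3.4 mA/V².
V_ov = V_SG − |V_tp| = 0.95 − 0.668 = 0.282 V.
Since V_SD = 2.78 V ≥ V_ov = 0.282 V, the device is in saturation.
I_D = ½ k_p V_ov² (1 + λ V_SD) = 0.5 × 3.4 × 0.282² × (1 + 0.07 × 2.78) = 0.161 mA.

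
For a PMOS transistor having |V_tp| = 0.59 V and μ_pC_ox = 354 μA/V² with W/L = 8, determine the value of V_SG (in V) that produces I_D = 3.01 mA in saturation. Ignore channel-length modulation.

V_SG = 2.05 V

k_p = μ_pC_ox · (W/L) = 2.832 mA/V².
In saturation I_D = ½ k_p (V_SG − |V_tp|)², so V_SG − |V_tp| = √(2 I_D / k_p) = √(2 × 3.01 / 2.832) = 1.46 V.
V_SG = 0.59 + 1.46 = 2.05 V.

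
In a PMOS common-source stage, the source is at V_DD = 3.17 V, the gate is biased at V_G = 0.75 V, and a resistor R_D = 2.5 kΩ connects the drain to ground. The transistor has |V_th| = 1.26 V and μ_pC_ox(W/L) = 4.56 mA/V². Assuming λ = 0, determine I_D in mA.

V_SG = V_DD − V_G = 3.17 − 0.75 = 2.42 V, so V_ov = 2.42 − 1.26 = 1.16 V.
Assume saturation: I_D = ½ k_p V_ov² = 0.5 × 4.56 × 1.16² = 3.07 mA, giving V_SD = V_DD − I_D R_D = 3.17 − 3.07 × 2.5 = -4.5 V.
But -4.5 V < V_ov = 1.16 V, so the device is actually in triode.
In triode I_D = k_p[V_ov V_SD − ½ V_SD²] and I_D = (V_DD − V_SD)/R_D. Equating: 5.7 V_SD² − 14.22 V_SD + 3.17 = 0, giving V_SD = 0.247 V (the root below V_ov).
I_D = (3.17 − 0.247) / 2.5 = 1.17 mA.

I_D = 1.17 mA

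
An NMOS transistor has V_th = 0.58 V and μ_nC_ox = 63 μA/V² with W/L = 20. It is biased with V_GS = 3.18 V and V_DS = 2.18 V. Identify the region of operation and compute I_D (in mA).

k_n = μ_nC_ox · (W/L) = 1.26 mA/V².
V_ov = V_GS − V_th = 3.18 − 0.58 = 2.6 V.
Since V_DS = 2.18 V < V_ov = 2.6 V, the device is in the triode region.
I_D = k_n [V_ov · V_DS − ½ V_DS²] = 1.26 × [2.6 × 2.18 − 0.5 × 2.18²] = 4.15 mA.

Triode; I_D = 4.15 mA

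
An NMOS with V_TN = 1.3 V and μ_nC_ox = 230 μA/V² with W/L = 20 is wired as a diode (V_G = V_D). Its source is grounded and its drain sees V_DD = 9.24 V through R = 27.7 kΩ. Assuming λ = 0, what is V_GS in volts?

V_GS = 1.65 V

With gate tied to drain, V_GS = V_DS ≥ V_GS − V_TN, so the device is in saturation.
k_n = μ_nC_ox · (W/L) = 4.6 mA/V².
KCL at the drain: ½ k_n (V_GS − V_TN)² = (V_DD − V_GS)/R.
Let x = V_GS − 1.3. Then 63.7 x² + x − 7.94 = 0, giving x = 0.345 V (positive root), so V_GS = 1.65 V.
I_D = (V_DD − V_GS)/R = (9.24 − 1.65) / 27.7 = 0.274 mA.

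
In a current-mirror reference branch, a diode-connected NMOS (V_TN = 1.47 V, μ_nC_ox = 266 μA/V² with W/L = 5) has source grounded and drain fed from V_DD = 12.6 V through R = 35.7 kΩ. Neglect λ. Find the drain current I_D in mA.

With gate tied to drain, V_GS = V_DS ≥ V_GS − V_TN, so the device is in saturation.
k_n = μ_nC_ox · (W/L) = 1.33 mA/V².
KCL at the drain: ½ k_n (V_GS − V_TN)² = (V_DD − V_GS)/R.
Let x = V_GS − 1.47. Then 23.7 x² + x − 11.13 = 0, giving x = 0.664 V (positive root), so V_GS = 2.13 V.
I_D = (V_DD − V_GS)/R = (12.6 − 2.13) / 35.7 = 0.293 mA.

I_D = 0.293 mA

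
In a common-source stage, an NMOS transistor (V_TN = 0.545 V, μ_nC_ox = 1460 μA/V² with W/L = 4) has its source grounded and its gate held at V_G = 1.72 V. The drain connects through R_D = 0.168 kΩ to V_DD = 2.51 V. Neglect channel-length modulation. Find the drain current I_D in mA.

I_D = 4.03 mA

V_GS = V_G = 1.72 V, so V_ov = 1.72 − 0.545 = 1.17 V.
k_n = μ_nC_ox · (W/L) = 5.84 mA/V².
Assume saturation: I_D = ½ k_n V_ov² = 0.5 × 5.84 × 1.17² = 4.03 mA, giving V_DS = V_DD − I_D R_D = 2.51 − 4.03 × 0.168 = 1.83 V.
V_DS = 1.83 V ≥ V_ov = 1.17 V, confirming saturation.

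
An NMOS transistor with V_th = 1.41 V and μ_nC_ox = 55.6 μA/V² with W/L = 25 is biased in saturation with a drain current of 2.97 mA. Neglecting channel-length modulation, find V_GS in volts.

V_GS = 3.48 V

k_n = μ_nC_ox · (W/L) = 1.39 mA/V².
In saturation I_D = ½ k_n (V_GS − V_th)², so V_GS − V_th = √(2 I_D / k_n) = √(2 × 2.97 / 1.39) = 2.07 V.
V_GS = 1.41 + 2.07 = 3.48 V.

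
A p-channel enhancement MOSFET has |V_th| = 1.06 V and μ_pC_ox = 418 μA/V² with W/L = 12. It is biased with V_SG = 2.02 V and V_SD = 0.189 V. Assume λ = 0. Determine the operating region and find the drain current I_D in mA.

k_p = μ_pC_ox · (W/L) = 5.016 mA/V².
V_ov = V_SG − |V_th| = 2.02 − 1.06 = 0.96 V.
Since V_SD = 0.189 V < V_ov = 0.96 V, the device is in the triode region.
I_D = k_p [V_ov · V_SD − ½ V_SD²] = 5.016 × [0.96 × 0.189 − 0.5 × 0.189²] = 0.821 mA.

Triode; I_D = 0.821 mA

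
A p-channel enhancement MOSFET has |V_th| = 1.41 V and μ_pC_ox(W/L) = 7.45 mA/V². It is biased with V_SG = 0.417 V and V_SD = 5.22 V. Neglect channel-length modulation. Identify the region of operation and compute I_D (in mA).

Cutoff; I_D = 0 mA

V_SG = 0.417 V < |V_th| = 1.41 V, so the transistor is in cutoff.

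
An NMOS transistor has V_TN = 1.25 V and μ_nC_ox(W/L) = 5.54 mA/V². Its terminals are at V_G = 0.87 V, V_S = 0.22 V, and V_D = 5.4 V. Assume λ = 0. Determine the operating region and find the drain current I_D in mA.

V_GS = V_G − V_S = 0.87 − 0.22 = 0.65 V; V_DS = V_D − V_S = 5.4 − 0.22 = 5.18 V.
V_GS = 0.65 V < V_TN = 1.25 V, so the transistor is in cutoff.

Cutoff; I_D = 0 mA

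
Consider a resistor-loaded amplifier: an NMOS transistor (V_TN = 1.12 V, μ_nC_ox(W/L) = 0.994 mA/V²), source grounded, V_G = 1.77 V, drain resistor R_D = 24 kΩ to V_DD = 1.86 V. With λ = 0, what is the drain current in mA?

V_GS = V_G = 1.77 V, so V_ov = 1.77 − 1.12 = 0.65 V.
Assume saturation: I_D = ½ k_n V_ov² = 0.5 × 0.994 × 0.65² = 0.21 mA, giving V_DS = V_DD − I_D R_D = 1.86 − 0.21 × 24 = -3.18 V.
But -3.18 V < V_ov = 0.65 V, so the device is actually in triode.
In triode I_D = k_n[V_ov V_DS − ½ V_DS²] and I_D = (V_DD − V_DS)/R_D. Equating: 11.9 V_DS² − 16.51 V_DS + 1.86 = 0, giving V_DS = 0.124 V (the root below V_ov).
I_D = (1.86 − 0.124) / 24 = 0.0723 mA.

I_D = 0.0723 mA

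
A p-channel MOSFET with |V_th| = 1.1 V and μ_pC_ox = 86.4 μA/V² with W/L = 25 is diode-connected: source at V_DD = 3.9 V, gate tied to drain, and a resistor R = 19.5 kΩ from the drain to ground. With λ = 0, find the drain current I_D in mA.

With gate tied to drain, V_SG = V_SD ≥ V_SG − |V_th|, so the device is in saturation.
k_p = μ_pC_ox · (W/L) = 2.16 mA/V².
KCL at the drain: ½ k_p (V_SG − |V_th|)² = (V_DD − V_SG)/R.
Let x = V_SG − 1.1. Then 21.1 x² + x − 2.8 = 0, giving x = 0.342 V (positive root), so V_SG = 1.44 V.
I_D = (V_DD − V_SG)/R = (3.9 − 1.44) / 19.5 = 0.126 mA.

I_D = 0.126 mA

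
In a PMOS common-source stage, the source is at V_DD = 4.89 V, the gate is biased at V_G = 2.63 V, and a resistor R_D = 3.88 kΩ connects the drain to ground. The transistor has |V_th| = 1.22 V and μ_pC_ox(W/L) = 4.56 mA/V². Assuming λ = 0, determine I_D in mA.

I_D = 1.19 mA

V_SG = V_DD − V_G = 4.89 − 2.63 = 2.26 V, so V_ov = 2.26 − 1.22 = 1.04 V.
Assume saturation: I_D = ½ k_p V_ov² = 0.5 × 4.56 × 1.04² = 2.47 mA, giving V_SD = V_DD − I_D R_D = 4.89 − 2.47 × 3.88 = -4.68 V.
But -4.68 V < V_ov = 1.04 V, so the device is actually in triode.
In triode I_D = k_p[V_ov V_SD − ½ V_SD²] and I_D = (V_DD − V_SD)/R_D. Equating: 8.85 V_SD² − 19.4 V_SD + 4.89 = 0, giving V_SD = 0.291 V (the root below V_ov).
I_D = (4.89 − 0.291) / 3.88 = 1.19 mA.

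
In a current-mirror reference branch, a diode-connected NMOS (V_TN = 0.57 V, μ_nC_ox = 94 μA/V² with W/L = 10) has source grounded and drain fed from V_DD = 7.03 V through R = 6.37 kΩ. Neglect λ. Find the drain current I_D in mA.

With gate tied to drain, V_GS = V_DS ≥ V_GS − V_TN, so the device is in saturation.
k_n = μ_nC_ox · (W/L) = 0.94 mA/V².
KCL at the drain: ½ k_n (V_GS − V_TN)² = (V_DD − V_GS)/R.
Let x = V_GS − 0.57. Then 2.99 x² + x − 6.46 = 0, giving x = 1.31 V (positive root), so V_GS = 1.88 V.
I_D = (V_DD − V_GS)/R = (7.03 − 1.88) / 6.37 = 0.808 mA.

I_D = 0.808 mA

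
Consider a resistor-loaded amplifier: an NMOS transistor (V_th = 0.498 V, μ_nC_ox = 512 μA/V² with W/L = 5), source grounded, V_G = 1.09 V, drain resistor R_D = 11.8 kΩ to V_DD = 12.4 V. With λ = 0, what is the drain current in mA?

I_D = 0.449 mA

V_GS = V_G = 1.09 V, so V_ov = 1.09 − 0.498 = 0.592 V.
k_n = μ_nC_ox · (W/L) = 2.56 mA/V².
Assume saturation: I_D = ½ k_n V_ov² = 0.5 × 2.56 × 0.592² = 0.449 mA, giving V_DS = V_DD − I_D R_D = 12.4 − 0.449 × 11.8 = 7.11 V.
V_DS = 7.11 V ≥ V_ov = 0.592 V, confirming saturation.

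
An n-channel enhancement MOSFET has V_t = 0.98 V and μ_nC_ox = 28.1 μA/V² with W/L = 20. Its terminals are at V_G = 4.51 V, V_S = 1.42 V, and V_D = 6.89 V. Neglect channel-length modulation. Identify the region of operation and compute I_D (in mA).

V_GS = V_G − V_S = 4.51 − 1.42 = 3.09 V; V_DS = V_D − V_S = 6.89 − 1.42 = 5.47 V.
k_n = μ_nC_ox · (W/L) = 0.562 mA/V².
V_ov = V_GS − V_t = 3.09 − 0.98 = 2.11 V.
Since V_DS = 5.47 V ≥ V_ov = 2.11 V, the device is in saturation.
I_D = ½ k_n V_ov² = 0.5 × 0.562 × 2.11² = 1.25 mA.

Saturation; I_D = 1.25 mA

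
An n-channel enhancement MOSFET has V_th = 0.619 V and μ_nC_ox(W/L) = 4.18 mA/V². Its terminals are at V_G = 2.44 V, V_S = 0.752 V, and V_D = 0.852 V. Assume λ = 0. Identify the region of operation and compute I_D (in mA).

Triode; I_D = 0.426 mA

V_GS = V_G − V_S = 2.44 − 0.752 = 1.69 V; V_DS = V_D − V_S = 0.852 − 0.752 = 0.1 V.
V_ov = V_GS − V_th = 1.69 − 0.619 = 1.07 V.
Since V_DS = 0.1 V < V_ov = 1.07 V, the device is in the triode region.
I_D = k_n [V_ov · V_DS − ½ V_DS²] = 4.18 × [1.07 × 0.1 − 0.5 × 0.1²] = 0.426 mA.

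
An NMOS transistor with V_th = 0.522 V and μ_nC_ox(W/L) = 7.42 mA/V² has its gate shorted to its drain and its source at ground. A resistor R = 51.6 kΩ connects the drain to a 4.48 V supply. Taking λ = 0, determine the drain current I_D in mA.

With gate tied to drain, V_GS = V_DS ≥ V_GS − V_th, so the device is in saturation.
KCL at the drain: ½ k_n (V_GS − V_th)² = (V_DD − V_GS)/R.
Let x = V_GS − 0.522. Then 191 x² + x − 3.958 = 0, giving x = 0.141 V (positive root), so V_GS = 0.663 V.
I_D = (V_DD − V_GS)/R = (4.48 − 0.663) / 51.6 = 0.074 mA.

I_D = 0.0740 mA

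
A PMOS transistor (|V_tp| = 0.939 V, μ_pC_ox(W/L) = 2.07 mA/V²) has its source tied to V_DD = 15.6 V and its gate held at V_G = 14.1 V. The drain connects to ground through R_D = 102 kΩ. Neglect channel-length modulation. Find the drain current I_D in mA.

V_SG = V_DD − V_G = 15.6 − 14.1 = 1.5 V, so V_ov = 1.5 − 0.939 = 0.561 V.
Assume saturation: I_D = ½ k_p V_ov² = 0.5 × 2.07 × 0.561² = 0.326 mA, giving V_SD = V_DD − I_D R_D = 15.6 − 0.326 × 102 = -17.6 V.
But -17.6 V < V_ov = 0.561 V, so the device is actually in triode.
In triode I_D = k_p[V_ov V_SD − ½ V_SD²] and I_D = (V_DD − V_SD)/R_D. Equating: 106 V_SD² − 119.4 V_SD + 15.6 = 0, giving V_SD = 0.151 V (the root below V_ov).
I_D = (15.6 − 0.151) / 102 = 0.151 mA.

I_D = 0.151 mA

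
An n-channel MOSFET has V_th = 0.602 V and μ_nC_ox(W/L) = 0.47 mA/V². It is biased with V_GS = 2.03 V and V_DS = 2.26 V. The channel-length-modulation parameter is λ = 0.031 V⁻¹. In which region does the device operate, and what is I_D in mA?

Saturation; I_D = 0.513 mA

V_ov = V_GS − V_th = 2.03 − 0.602 = 1.43 V.
Since V_DS = 2.26 V ≥ V_ov = 1.43 V, the device is in saturation.
I_D = ½ k_n V_ov² (1 + λ V_DS) = 0.5 × 0.47 × 1.43² × (1 + 0.031 × 2.26) = 0.513 mA.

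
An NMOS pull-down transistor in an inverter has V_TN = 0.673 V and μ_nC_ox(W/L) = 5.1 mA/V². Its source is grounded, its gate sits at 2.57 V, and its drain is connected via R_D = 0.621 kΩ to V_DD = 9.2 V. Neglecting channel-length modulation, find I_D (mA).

V_GS = V_G = 2.57 V, so V_ov = 2.57 − 0.673 = 1.9 V.
Assume saturation: I_D = ½ k_n V_ov² = 0.5 × 5.1 × 1.9² = 9.18 mA, giving V_DS = V_DD − I_D R_D = 9.2 − 9.18 × 0.621 = 3.5 V.
V_DS = 3.5 V ≥ V_ov = 1.9 V, confirming saturation.

I_D = 9.18 mA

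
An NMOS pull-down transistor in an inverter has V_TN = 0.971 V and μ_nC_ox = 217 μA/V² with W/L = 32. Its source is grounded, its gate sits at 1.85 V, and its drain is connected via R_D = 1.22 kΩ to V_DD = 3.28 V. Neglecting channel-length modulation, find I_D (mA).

I_D = 2.26 mA

V_GS = V_G = 1.85 V, so V_ov = 1.85 − 0.971 = 0.879 V.
k_n = μ_nC_ox · (W/L) = 6.944 mA/V².
Assume saturation: I_D = ½ k_n V_ov² = 0.5 × 6.944 × 0.879² = 2.68 mA, giving V_DS = V_DD − I_D R_D = 3.28 − 2.68 × 1.22 = 0.00722 V.
But 0.00722 V < V_ov = 0.879 V, so the device is actually in triode.
In triode I_D = k_n[V_ov V_DS − ½ V_DS²] and I_D = (V_DD − V_DS)/R_D. Equating: 4.24 V_DS² − 8.447 V_DS + 3.28 = 0, giving V_DS = 0.528 V (the root below V_ov).
I_D = (3.28 − 0.528) / 1.22 = 2.26 mA.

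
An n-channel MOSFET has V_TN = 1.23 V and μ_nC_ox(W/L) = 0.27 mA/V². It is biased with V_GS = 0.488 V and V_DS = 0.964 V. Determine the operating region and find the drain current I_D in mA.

V_GS = 0.488 V < V_TN = 1.23 V, so the transistor is in cutoff.

Cutoff; I_D = 0 mA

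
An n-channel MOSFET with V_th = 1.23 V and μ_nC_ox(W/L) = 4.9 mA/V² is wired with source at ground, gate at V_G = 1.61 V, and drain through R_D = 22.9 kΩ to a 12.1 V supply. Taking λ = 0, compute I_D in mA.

V_GS = V_G = 1.61 V, so V_ov = 1.61 − 1.23 = 0.38 V.
Assume saturation: I_D = ½ k_n V_ov² = 0.5 × 4.9 × 0.38² = 0.354 mA, giving V_DS = V_DD − I_D R_D = 12.1 − 0.354 × 22.9 = 4 V.
V_DS = 4 V ≥ V_ov = 0.38 V, confirming saturation.

I_D = 0.354 mA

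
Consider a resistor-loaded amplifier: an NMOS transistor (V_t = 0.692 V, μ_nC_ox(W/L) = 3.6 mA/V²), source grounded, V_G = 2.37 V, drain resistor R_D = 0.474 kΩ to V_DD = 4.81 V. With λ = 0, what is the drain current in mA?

I_D = 5.07 mA

V_GS = V_G = 2.37 V, so V_ov = 2.37 − 0.692 = 1.68 V.
Assume saturation: I_D = ½ k_n V_ov² = 0.5 × 3.6 × 1.68² = 5.07 mA, giving V_DS = V_DD − I_D R_D = 4.81 − 5.07 × 0.474 = 2.41 V.
V_DS = 2.41 V ≥ V_ov = 1.68 V, confirming saturation.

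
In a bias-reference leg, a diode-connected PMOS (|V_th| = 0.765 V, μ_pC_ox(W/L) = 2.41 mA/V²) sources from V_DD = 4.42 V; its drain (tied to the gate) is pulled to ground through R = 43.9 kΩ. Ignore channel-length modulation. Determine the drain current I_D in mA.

I_D = 0.0775 mA

With gate tied to drain, V_SG = V_SD ≥ V_SG − |V_th|, so the device is in saturation.
KCL at the drain: ½ k_p (V_SG − |V_th|)² = (V_DD − V_SG)/R.
Let x = V_SG − 0.765. Then 52.9 x² + x − 3.655 = 0, giving x = 0.254 V (positive root), so V_SG = 1.02 V.
I_D = (V_DD − V_SG)/R = (4.42 − 1.02) / 43.9 = 0.0775 mA.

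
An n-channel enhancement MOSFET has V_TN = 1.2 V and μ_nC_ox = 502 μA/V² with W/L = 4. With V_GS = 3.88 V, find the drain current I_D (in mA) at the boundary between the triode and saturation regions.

At the boundary V_DS = V_ov = V_GS − V_TN = 3.88 − 1.2 = 2.68 V.
k_n = μ_nC_ox · (W/L) = 2.008 mA/V².
I_D = ½ k_n V_ov² = 0.5 × 2.008 × 2.68² = 7.21 mA.

I_D = 7.21 mA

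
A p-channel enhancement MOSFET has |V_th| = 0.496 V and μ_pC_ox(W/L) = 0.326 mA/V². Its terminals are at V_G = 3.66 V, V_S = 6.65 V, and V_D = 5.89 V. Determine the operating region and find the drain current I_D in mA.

Triode; I_D = 0.524 mA

V_SG = V_S − V_G = 6.65 − 3.66 = 2.99 V; V_SD = V_S − V_D = 6.65 − 5.89 = 0.76 V.
V_ov = V_SG − |V_th| = 2.99 − 0.496 = 2.49 V.
Since V_SD = 0.76 V < V_ov = 2.49 V, the device is in the triode region.
I_D = k_p [V_ov · V_SD − ½ V_SD²] = 0.326 × [2.49 × 0.76 − 0.5 × 0.76²] = 0.524 mA.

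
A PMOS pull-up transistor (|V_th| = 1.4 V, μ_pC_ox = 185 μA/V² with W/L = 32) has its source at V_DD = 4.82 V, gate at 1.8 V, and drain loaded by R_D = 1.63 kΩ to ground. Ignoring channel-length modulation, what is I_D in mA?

V_SG = V_DD − V_G = 4.82 − 1.8 = 3.02 V, so V_ov = 3.02 − 1.4 = 1.62 V.
k_p = μ_pC_ox · (W/L) = 5.92 mA/V².
Assume saturation: I_D = ½ k_p V_ov² = 0.5 × 5.92 × 1.62² = 7.77 mA, giving V_SD = V_DD − I_D R_D = 4.82 − 7.77 × 1.63 = -7.84 V.
But -7.84 V < V_ov = 1.62 V, so the device is actually in triode.
In triode I_D = k_p[V_ov V_SD − ½ V_SD²] and I_D = (V_DD − V_SD)/R_D. Equating: 4.82 V_SD² − 16.63 V_SD + 4.82 = 0, giving V_SD = 0.319 V (the root below V_ov).
I_D = (4.82 − 0.319) / 1.63 = 2.76 mA.

I_D = 2.76 mA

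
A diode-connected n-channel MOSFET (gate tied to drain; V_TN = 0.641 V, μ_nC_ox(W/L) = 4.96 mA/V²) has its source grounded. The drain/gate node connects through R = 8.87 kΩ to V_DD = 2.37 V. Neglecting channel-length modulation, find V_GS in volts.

With gate tied to drain, V_GS = V_DS ≥ V_GS − V_TN, so the device is in saturation.
KCL at the drain: ½ k_n (V_GS − V_TN)² = (V_DD − V_GS)/R.
Let x = V_GS − 0.641. Then 22 x² + x − 1.729 = 0, giving x = 0.259 V (positive root), so V_GS = 0.9 V.
I_D = (V_DD − V_GS)/R = (2.37 − 0.9) / 8.87 = 0.166 mA.

V_GS = 0.900 V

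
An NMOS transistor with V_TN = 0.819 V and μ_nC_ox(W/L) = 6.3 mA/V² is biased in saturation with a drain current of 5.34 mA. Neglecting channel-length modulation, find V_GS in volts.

V_GS = 2.12 V

In saturation I_D = ½ k_n (V_GS − V_TN)², so V_GS − V_TN = √(2 I_D / k_n) = √(2 × 5.34 / 6.3) = 1.3 V.
V_GS = 0.819 + 1.3 = 2.12 V.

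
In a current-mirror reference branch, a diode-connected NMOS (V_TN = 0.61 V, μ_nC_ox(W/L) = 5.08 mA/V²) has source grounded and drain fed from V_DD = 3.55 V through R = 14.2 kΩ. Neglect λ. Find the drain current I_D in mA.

With gate tied to drain, V_GS = V_DS ≥ V_GS − V_TN, so the device is in saturation.
KCL at the drain: ½ k_n (V_GS − V_TN)² = (V_DD − V_GS)/R.
Let x = V_GS − 0.61. Then 36.1 x² + x − 2.94 = 0, giving x = 0.272 V (positive root), so V_GS = 0.882 V.
I_D = (V_DD − V_GS)/R = (3.55 − 0.882) / 14.2 = 0.188 mA.

I_D = 0.188 mA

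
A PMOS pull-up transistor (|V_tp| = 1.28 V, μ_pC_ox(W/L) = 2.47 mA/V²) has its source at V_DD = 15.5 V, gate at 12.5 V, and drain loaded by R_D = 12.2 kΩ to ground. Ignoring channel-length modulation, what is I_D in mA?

V_SG = V_DD − V_G = 15.5 − 12.5 = 3 V, so V_ov = 3 − 1.28 = 1.72 V.
Assume saturation: I_D = ½ k_p V_ov² = 0.5 × 2.47 × 1.72² = 3.65 mA, giving V_SD = V_DD − I_D R_D = 15.5 − 3.65 × 12.2 = -29.1 V.
But -29.1 V < V_ov = 1.72 V, so the device is actually in triode.
In triode I_D = k_p[V_ov V_SD − ½ V_SD²] and I_D = (V_DD − V_SD)/R_D. Equating: 15.1 V_SD² − 52.83 V_SD + 15.5 = 0, giving V_SD = 0.323 V (the root below V_ov).
I_D = (15.5 − 0.323) / 12.2 = 1.24 mA.

I_D = 1.24 mA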